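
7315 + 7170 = 14485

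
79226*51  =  4040526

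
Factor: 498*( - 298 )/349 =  - 148404/349 = - 2^2*3^1 * 83^1*149^1*349^( - 1)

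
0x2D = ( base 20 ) 25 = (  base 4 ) 231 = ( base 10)45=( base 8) 55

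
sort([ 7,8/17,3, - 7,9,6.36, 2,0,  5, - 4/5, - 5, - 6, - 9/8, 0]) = [ - 7, - 6, - 5, - 9/8,  -  4/5, 0,0,  8/17,2,3,5 , 6.36, 7, 9 ]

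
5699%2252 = 1195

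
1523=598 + 925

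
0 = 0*69703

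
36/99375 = 12/33125 = 0.00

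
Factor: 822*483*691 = 2^1*3^2*7^1*23^1*137^1*691^1  =  274344966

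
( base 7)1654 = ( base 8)1244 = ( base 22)18G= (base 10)676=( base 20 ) 1dg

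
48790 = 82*595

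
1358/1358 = 1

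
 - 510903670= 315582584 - 826486254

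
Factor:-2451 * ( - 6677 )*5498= 2^1* 3^1*11^1*19^1*43^1*607^1*2749^1  =  89976567846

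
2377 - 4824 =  - 2447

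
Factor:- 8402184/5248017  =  -311192/194371 = -  2^3*7^1*5557^1*194371^( - 1 )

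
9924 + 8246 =18170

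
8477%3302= 1873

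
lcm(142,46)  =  3266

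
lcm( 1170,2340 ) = 2340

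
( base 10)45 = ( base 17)2b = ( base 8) 55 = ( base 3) 1200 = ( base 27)1I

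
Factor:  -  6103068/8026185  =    -  2034356/2675395 = -2^2* 5^(-1)*17^1*29^ ( - 1 ) * 18451^(  -  1)*29917^1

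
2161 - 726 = 1435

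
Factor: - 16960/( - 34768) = 20/41=2^2*5^1*41^(- 1)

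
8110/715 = 1622/143 = 11.34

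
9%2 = 1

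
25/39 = 25/39 =0.64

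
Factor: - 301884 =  -2^2*3^1*11^1 * 2287^1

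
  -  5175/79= - 66 + 39/79 = - 65.51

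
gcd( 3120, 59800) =520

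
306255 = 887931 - 581676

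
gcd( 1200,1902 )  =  6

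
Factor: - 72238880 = - 2^5 * 5^1 * 7^1*64499^1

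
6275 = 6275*1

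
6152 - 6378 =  - 226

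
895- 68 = 827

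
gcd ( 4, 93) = 1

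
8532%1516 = 952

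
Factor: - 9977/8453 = - 11^1*79^ ( - 1 )*107^ ( -1)*907^1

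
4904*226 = 1108304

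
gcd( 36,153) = 9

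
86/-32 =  - 43/16 = - 2.69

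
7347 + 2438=9785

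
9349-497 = 8852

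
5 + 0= 5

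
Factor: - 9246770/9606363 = - 711290/738951  =  -  2^1*3^( - 1)*5^1*71129^1*246317^(-1)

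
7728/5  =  1545+ 3/5  =  1545.60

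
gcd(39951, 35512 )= 4439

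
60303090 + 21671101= 81974191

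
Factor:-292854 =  - 2^1*3^1 * 48809^1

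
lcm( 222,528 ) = 19536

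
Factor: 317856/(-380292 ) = - 56/67 = - 2^3*7^1*67^( - 1)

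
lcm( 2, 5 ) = 10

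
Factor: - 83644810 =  - 2^1*5^1*67^1 * 131^1*953^1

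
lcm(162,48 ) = 1296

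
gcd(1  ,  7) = 1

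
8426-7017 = 1409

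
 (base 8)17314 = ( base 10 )7884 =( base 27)AM0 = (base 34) 6ru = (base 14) 2C32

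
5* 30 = 150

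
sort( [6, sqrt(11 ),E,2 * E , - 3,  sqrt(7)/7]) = [ - 3,sqrt(7 ) /7, E, sqrt(11), 2*E,6]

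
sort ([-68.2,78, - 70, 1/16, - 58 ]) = [- 70, - 68.2, -58, 1/16,78] 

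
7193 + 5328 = 12521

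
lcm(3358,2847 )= 130962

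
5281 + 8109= 13390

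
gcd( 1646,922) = 2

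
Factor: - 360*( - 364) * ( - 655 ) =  - 2^5*3^2*5^2*7^1*13^1 * 131^1 = -85831200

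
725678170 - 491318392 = 234359778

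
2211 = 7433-5222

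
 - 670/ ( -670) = 1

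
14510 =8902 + 5608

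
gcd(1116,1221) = 3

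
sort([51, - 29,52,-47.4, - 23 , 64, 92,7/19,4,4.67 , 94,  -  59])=[ - 59 , - 47.4,  -  29, - 23,7/19,  4,4.67,51, 52,64,92,94]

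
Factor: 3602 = 2^1*1801^1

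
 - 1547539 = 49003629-50551168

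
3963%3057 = 906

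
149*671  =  99979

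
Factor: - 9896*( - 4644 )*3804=2^7*3^4*43^1*317^1 * 1237^1 = 174820519296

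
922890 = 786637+136253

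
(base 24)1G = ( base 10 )40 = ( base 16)28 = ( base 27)1D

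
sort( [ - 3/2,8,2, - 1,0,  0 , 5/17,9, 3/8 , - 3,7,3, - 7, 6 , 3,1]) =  [ - 7 , - 3,  -  3/2, - 1,0 , 0, 5/17, 3/8 , 1,2, 3 , 3 , 6,7,8, 9]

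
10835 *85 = 920975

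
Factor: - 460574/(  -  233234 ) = 547/277  =  277^( - 1)*547^1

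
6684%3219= 246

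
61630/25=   2465 + 1/5 = 2465.20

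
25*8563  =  214075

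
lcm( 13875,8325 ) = 41625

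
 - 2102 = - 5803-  - 3701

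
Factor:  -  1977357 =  - 3^1 * 797^1* 827^1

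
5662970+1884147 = 7547117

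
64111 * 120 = 7693320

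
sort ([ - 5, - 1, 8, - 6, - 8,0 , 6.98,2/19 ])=[-8, - 6, - 5, - 1,  0, 2/19, 6.98, 8 ]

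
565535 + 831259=1396794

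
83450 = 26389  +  57061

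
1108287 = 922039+186248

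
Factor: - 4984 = - 2^3 * 7^1*89^1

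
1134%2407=1134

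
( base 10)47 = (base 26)1L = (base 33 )1E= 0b101111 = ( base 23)21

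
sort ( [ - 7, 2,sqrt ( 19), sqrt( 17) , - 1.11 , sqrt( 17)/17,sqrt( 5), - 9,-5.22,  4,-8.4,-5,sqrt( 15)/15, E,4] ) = [ - 9, - 8.4,-7,  -  5.22, - 5,-1.11, sqrt( 17)/17,sqrt(15)/15,2,sqrt(  5), E,4,4,sqrt(17), sqrt( 19) ] 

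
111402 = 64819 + 46583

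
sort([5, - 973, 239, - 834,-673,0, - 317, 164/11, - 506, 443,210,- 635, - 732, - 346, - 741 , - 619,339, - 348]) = [ - 973, - 834, - 741, - 732,  -  673,  -  635, - 619,-506, - 348 , - 346 , - 317,0, 5,164/11, 210,239,  339,443 ] 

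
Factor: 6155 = 5^1*1231^1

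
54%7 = 5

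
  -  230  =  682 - 912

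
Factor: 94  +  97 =191^1  =  191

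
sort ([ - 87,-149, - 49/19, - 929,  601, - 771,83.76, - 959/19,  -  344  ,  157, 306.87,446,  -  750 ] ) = [  -  929 , - 771, - 750, - 344, - 149, - 87 ,  -  959/19,-49/19, 83.76,  157,306.87,446, 601 ] 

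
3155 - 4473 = - 1318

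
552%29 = 1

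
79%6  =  1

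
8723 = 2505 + 6218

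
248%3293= 248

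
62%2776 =62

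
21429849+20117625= 41547474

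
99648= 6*16608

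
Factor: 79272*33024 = 2^11*3^4*43^1*367^1   =  2617878528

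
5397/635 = 8 + 317/635 = 8.50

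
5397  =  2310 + 3087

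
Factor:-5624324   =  -2^2*1406081^1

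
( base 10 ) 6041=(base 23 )B9F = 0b1011110011001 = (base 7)23420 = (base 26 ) 8o9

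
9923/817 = 9923/817 = 12.15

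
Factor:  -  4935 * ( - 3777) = 18639495 = 3^2*5^1 * 7^1*47^1*1259^1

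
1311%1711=1311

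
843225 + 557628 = 1400853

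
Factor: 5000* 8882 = 2^4*5^4*4441^1 = 44410000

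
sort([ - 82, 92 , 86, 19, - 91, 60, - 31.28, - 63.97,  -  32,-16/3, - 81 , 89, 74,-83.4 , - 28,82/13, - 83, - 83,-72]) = [  -  91, - 83.4,-83, - 83, - 82, - 81,-72, - 63.97, -32, - 31.28,- 28, - 16/3 , 82/13,19, 60,74, 86, 89,92] 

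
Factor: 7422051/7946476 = 2^( - 2 )*3^1* 7^1*13^1 * 31^1*877^1*1153^( - 1)* 1723^( - 1)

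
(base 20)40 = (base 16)50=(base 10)80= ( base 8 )120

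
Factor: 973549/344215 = 5^ ( - 1)*43^( - 1 )*499^1 * 1601^ ( - 1 )*  1951^1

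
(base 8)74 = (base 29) 22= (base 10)60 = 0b111100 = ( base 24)2C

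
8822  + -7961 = 861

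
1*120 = 120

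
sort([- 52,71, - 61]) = [ - 61,-52,71]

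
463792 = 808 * 574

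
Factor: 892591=7^1*29^1*4397^1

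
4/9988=1/2497 = 0.00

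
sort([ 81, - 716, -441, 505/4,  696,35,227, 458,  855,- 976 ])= [ - 976,- 716, - 441, 35,81 , 505/4,  227,458,696,  855 ] 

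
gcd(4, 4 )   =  4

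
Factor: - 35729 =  - 35729^1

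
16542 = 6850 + 9692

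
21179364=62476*339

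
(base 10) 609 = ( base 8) 1141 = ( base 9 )746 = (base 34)hv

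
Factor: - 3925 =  -5^2*157^1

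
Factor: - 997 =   -  997^1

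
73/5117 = 73/5117=0.01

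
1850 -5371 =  - 3521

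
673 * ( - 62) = - 41726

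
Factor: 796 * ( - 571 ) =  -454516= -2^2 * 199^1*571^1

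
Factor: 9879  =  3^1*37^1 * 89^1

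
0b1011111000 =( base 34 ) mc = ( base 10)760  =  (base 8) 1370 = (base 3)1001011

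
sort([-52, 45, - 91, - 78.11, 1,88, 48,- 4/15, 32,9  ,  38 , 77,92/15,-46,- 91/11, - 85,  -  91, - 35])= [ - 91,  -  91, - 85 ,  -  78.11, - 52,  -  46, - 35, - 91/11,-4/15,1, 92/15,9, 32, 38, 45 , 48,  77,88]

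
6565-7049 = -484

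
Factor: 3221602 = 2^1*17^1*19^1*4987^1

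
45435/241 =188 + 127/241 = 188.53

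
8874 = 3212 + 5662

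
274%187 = 87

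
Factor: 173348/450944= 2^( - 5)*7^1*13^(-1)*41^1*151^1*271^( - 1 ) =43337/112736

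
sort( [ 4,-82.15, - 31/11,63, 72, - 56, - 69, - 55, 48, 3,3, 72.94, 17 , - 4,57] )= [ - 82.15, - 69,  -  56, - 55, - 4, - 31/11, 3, 3,4, 17,48, 57 , 63, 72, 72.94 ]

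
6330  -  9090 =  - 2760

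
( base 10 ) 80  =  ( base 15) 55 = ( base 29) 2M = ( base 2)1010000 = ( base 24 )38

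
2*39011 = 78022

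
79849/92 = 79849/92 = 867.92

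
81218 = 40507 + 40711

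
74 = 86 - 12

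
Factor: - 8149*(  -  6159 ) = 3^1*29^1*281^1*2053^1= 50189691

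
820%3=1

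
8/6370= 4/3185= 0.00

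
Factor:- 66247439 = -977^1*67807^1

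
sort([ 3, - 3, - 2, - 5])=[ - 5,-3, - 2,3]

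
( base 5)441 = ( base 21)5g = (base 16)79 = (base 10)121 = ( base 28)49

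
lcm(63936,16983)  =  1086912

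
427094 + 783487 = 1210581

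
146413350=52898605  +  93514745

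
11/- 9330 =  - 1 + 9319/9330 = - 0.00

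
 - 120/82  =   - 60/41 = - 1.46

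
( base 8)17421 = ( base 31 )88h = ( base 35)6H8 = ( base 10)7953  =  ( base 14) 2C81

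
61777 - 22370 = 39407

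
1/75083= 1/75083 = 0.00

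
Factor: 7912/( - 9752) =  - 43/53  =  -  43^1*53^( - 1 ) 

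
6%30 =6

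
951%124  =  83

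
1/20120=1/20120 = 0.00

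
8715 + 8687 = 17402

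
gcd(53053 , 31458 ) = 7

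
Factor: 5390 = 2^1*5^1*7^2*11^1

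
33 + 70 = 103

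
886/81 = 10+76/81 = 10.94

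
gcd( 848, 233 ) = 1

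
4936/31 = 4936/31= 159.23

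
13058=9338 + 3720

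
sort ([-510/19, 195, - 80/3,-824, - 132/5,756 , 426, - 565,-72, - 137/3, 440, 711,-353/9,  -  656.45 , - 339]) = [ - 824 ,-656.45, - 565,- 339,  -  72,-137/3,-353/9, - 510/19 , - 80/3,-132/5,195,426, 440, 711, 756] 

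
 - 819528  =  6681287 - 7500815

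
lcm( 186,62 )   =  186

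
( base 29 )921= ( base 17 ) 196C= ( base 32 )7EC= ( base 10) 7628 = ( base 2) 1110111001100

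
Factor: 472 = 2^3*59^1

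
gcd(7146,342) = 18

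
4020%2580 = 1440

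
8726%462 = 410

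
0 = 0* 189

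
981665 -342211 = 639454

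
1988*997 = 1982036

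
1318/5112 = 659/2556 = 0.26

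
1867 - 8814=-6947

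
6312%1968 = 408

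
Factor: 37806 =2^1 * 3^1*  6301^1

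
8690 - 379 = 8311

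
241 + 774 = 1015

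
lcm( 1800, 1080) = 5400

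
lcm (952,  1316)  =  44744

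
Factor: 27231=3^1*29^1*313^1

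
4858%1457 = 487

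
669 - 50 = 619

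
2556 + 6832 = 9388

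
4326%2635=1691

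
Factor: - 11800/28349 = -2^3*5^2 *59^1*28349^( - 1 ) 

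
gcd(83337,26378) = 1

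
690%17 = 10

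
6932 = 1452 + 5480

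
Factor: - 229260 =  - 2^2*3^1*5^1*3821^1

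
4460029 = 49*91021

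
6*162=972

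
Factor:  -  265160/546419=-2^3*5^1*7^1 *577^( -1) = -280/577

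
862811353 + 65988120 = 928799473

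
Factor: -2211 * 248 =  - 2^3*3^1*11^1*31^1*67^1 = - 548328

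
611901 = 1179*519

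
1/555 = 1/555 = 0.00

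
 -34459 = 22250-56709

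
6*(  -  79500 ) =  - 477000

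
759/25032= 253/8344 = 0.03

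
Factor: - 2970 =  - 2^1*3^3*5^1 *11^1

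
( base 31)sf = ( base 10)883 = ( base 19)289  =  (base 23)1f9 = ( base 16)373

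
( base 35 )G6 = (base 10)566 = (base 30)IQ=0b1000110110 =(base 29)JF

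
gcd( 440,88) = 88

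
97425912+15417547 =112843459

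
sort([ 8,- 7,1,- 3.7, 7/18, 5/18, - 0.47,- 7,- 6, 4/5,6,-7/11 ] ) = [  -  7,-7,- 6,- 3.7 , - 7/11 , - 0.47, 5/18, 7/18, 4/5, 1, 6, 8 ] 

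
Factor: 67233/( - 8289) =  -3^( - 2)*73^1 = - 73/9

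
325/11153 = 325/11153 = 0.03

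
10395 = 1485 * 7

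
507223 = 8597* 59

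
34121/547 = 62+207/547 = 62.38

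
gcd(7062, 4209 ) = 3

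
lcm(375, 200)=3000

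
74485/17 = 4381+8/17 = 4381.47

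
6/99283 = 6/99283  =  0.00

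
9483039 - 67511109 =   -  58028070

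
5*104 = 520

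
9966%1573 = 528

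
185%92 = 1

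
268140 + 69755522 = 70023662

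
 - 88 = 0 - 88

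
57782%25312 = 7158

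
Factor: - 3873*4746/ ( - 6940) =2^(-1 )*3^2*5^ (-1)*7^1 * 113^1*347^(-1 )*1291^1 = 9190629/3470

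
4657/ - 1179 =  - 4657/1179  =  -3.95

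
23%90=23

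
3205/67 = 47+56/67 =47.84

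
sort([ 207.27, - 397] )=[ - 397, 207.27]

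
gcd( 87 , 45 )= 3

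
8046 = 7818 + 228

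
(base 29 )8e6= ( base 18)140C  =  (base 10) 7140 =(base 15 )21B0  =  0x1BE4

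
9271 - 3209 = 6062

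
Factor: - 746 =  - 2^1*373^1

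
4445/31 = 143+12/31=143.39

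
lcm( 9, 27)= 27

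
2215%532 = 87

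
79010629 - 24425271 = 54585358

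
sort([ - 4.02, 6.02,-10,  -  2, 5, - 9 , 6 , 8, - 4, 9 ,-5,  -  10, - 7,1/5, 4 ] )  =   [-10,-10,-9 ,- 7,-5, - 4.02, - 4, - 2,1/5, 4 , 5, 6,6.02,8,9 ] 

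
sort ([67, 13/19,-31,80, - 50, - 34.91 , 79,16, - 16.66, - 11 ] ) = [ - 50,  -  34.91, - 31, - 16.66, - 11,13/19, 16,67, 79 , 80 ]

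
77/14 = 5 + 1/2 = 5.50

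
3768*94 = 354192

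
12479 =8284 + 4195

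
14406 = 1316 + 13090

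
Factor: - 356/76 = -19^( - 1 )*89^1 = -89/19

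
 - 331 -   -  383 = 52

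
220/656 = 55/164= 0.34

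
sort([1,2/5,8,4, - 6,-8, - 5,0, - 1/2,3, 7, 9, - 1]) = [ - 8, - 6, - 5,  -  1,  -  1/2, 0,2/5 , 1, 3, 4, 7,8,9]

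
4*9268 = 37072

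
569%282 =5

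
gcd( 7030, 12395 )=185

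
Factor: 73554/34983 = 82/39=2^1*3^( - 1 )*13^( - 1)*41^1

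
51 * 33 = 1683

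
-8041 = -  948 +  - 7093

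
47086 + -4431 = 42655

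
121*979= 118459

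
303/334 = 303/334=0.91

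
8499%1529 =854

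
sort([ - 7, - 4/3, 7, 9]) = [ - 7, - 4/3, 7, 9 ] 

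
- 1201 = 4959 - 6160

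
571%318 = 253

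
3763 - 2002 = 1761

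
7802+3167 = 10969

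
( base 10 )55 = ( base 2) 110111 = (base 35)1K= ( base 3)2001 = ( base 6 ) 131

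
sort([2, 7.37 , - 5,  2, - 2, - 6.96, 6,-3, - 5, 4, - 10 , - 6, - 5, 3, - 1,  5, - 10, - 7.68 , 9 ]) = [ - 10, - 10, - 7.68, - 6.96, - 6 , - 5, - 5, -5, - 3, - 2, - 1,2,  2,3, 4 , 5 , 6,  7.37, 9]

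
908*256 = 232448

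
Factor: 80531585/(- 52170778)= - 1964185/1272458 = -  2^(-1)*5^1* 11^(- 1 )*57839^(- 1)*392837^1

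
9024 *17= 153408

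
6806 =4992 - - 1814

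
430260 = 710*606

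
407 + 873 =1280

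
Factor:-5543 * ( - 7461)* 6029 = 3^2*23^1*241^1*829^1 *6029^1 = 249337271367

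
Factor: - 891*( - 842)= 750222= 2^1 * 3^4*11^1*421^1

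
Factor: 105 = 3^1*5^1*7^1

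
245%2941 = 245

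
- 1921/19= - 1921/19 = - 101.11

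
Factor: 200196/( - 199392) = -2^( -3)*3^1*31^( - 1)*83^1 = - 249/248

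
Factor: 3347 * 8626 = 28871222 = 2^1* 19^1*227^1 * 3347^1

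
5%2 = 1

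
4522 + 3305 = 7827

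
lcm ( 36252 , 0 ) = 0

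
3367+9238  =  12605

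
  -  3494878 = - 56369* 62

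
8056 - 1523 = 6533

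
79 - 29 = 50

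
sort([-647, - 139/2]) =[ - 647, - 139/2 ] 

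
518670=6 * 86445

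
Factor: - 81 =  - 3^4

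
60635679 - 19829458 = 40806221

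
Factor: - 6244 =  - 2^2*7^1 * 223^1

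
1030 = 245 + 785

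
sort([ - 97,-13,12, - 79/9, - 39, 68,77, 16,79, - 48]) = [ - 97, - 48, - 39, - 13, - 79/9,12,16,68,77, 79] 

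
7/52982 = 7/52982 = 0.00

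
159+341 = 500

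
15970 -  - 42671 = 58641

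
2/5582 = 1/2791= 0.00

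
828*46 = 38088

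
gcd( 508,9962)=2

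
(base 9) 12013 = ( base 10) 8031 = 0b1111101011111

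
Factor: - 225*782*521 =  - 91669950 = - 2^1*3^2 * 5^2 *17^1*23^1*521^1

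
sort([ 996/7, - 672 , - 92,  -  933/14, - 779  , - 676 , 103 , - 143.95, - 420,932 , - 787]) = [ - 787, - 779, - 676, - 672,  -  420, - 143.95, - 92 , - 933/14,103,996/7 , 932]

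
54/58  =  27/29 = 0.93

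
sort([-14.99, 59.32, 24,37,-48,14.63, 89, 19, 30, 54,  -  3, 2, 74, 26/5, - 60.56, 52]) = [ - 60.56,  -  48,  -  14.99, - 3, 2,26/5, 14.63, 19,24,30,  37, 52, 54,  59.32,74, 89]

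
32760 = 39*840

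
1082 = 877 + 205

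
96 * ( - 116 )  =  - 11136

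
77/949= 77/949 = 0.08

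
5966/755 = 5966/755 = 7.90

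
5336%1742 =110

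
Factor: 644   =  2^2 * 7^1 *23^1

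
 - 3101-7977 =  - 11078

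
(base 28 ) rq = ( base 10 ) 782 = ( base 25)167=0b1100001110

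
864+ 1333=2197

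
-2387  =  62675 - 65062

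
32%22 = 10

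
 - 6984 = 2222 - 9206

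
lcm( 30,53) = 1590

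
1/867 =1/867 =0.00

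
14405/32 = 14405/32 = 450.16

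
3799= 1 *3799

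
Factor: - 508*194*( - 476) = 2^5 * 7^1*  17^1*97^1*  127^1 = 46910752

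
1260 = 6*210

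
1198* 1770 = 2120460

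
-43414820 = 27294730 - 70709550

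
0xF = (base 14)11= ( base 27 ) f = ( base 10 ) 15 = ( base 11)14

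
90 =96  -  6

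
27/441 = 3/49   =  0.06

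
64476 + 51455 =115931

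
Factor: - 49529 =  - 49529^1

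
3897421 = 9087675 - 5190254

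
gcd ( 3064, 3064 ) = 3064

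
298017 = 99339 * 3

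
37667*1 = 37667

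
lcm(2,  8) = 8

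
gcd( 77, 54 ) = 1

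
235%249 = 235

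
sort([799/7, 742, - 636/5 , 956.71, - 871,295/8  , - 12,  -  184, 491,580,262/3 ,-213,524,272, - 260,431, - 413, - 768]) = [  -  871, - 768, - 413,- 260, - 213, - 184,-636/5, - 12,  295/8, 262/3, 799/7,  272 , 431, 491,524,  580,  742,  956.71 ]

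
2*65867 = 131734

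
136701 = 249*549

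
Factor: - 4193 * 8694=-36453942  =  - 2^1*3^3*7^2 * 23^1 * 599^1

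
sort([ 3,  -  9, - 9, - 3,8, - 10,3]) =[ - 10, - 9, - 9, - 3,3,3,8]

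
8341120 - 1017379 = 7323741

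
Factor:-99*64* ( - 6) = 2^7*3^3*11^1 =38016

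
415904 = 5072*82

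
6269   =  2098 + 4171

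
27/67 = 27/67 = 0.40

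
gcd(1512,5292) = 756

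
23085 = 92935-69850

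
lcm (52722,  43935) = 263610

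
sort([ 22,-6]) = [-6, 22 ]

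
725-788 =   -  63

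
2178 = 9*242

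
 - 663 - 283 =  -946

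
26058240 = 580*44928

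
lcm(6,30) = 30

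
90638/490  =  184  +  239/245 = 184.98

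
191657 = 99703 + 91954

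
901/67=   901/67= 13.45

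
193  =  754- 561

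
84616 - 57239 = 27377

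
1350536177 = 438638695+911897482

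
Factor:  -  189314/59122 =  - 7^( - 1 )*41^( - 1 )*919^1= - 919/287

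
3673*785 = 2883305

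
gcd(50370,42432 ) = 6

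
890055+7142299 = 8032354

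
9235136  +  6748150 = 15983286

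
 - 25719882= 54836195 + -80556077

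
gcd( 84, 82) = 2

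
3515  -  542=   2973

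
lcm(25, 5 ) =25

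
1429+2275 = 3704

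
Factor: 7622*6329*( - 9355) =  -451281813490= - 2^1*5^1*37^1*103^1*1871^1*6329^1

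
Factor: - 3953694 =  - 2^1*3^1*53^1*12433^1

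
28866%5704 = 346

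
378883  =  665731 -286848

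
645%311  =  23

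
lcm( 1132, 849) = 3396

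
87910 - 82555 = 5355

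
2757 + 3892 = 6649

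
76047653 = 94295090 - 18247437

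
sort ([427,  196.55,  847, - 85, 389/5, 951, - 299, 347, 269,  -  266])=[ - 299, -266, - 85,389/5, 196.55, 269 , 347 , 427, 847, 951]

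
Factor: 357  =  3^1*7^1*17^1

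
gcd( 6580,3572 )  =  188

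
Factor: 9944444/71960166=4972222/35980083 =2^1*3^( - 2)* 41^ ( -1) *103^1 *281^( - 1)*347^ ( - 1)*24137^1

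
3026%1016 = 994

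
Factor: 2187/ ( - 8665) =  -3^7 * 5^( - 1)*1733^( - 1)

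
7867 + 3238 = 11105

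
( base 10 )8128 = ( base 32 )7U0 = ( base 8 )17700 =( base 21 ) I91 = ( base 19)139f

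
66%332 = 66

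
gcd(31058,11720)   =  586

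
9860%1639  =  26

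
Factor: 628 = 2^2*157^1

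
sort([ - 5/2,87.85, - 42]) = [ - 42, - 5/2,87.85]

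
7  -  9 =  - 2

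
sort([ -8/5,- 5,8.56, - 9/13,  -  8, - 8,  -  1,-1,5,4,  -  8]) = [-8, - 8,  -  8, - 5,-8/5, - 1, - 1, - 9/13, 4,5, 8.56 ] 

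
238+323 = 561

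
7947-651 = 7296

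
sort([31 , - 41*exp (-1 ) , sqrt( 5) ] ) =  [-41 *exp(-1 ), sqrt( 5) , 31]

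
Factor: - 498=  - 2^1*3^1  *  83^1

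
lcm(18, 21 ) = 126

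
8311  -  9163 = -852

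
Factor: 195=3^1*5^1*13^1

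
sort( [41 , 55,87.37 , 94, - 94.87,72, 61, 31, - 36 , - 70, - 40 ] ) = [ - 94.87, - 70, - 40, - 36, 31 , 41, 55,  61,72 , 87.37 , 94 ]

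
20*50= 1000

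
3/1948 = 3/1948 = 0.00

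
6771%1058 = 423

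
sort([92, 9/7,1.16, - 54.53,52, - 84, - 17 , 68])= [ - 84, - 54.53, - 17 , 1.16, 9/7,  52,  68, 92 ]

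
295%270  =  25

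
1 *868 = 868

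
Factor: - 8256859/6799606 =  - 2^( - 1 )* 11^( -1)*13^1*19^( - 1)*109^1*5827^1*16267^( - 1) 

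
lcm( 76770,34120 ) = 307080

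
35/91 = 5/13 = 0.38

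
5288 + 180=5468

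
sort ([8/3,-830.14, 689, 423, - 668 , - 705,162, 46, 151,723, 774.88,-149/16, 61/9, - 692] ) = [ - 830.14, - 705, - 692, - 668, -149/16, 8/3, 61/9 , 46,151, 162, 423, 689,723,  774.88 ]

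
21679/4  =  21679/4 = 5419.75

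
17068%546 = 142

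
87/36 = 2+5/12 = 2.42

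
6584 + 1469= 8053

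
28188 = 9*3132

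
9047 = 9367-320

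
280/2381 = 280/2381 = 0.12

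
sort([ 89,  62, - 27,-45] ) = [ - 45, -27,  62,  89]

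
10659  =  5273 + 5386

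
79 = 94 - 15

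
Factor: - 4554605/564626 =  - 2^( - 1)*5^1*11^1*82811^1*282313^( - 1) 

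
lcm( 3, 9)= 9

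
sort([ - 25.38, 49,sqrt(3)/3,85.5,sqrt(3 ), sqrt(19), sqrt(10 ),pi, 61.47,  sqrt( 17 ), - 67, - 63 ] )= [-67,-63, - 25.38, sqrt( 3)/3, sqrt( 3 )  ,  pi, sqrt ( 10), sqrt(17 ),sqrt( 19), 49,  61.47,85.5 ] 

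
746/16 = 46 + 5/8 = 46.62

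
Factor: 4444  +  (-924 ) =2^6*5^1*11^1 = 3520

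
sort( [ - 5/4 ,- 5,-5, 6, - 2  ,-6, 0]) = [  -  6,-5, - 5,-2,  -  5/4,0,6] 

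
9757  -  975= 8782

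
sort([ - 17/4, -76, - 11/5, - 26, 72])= [-76, - 26, - 17/4, - 11/5,  72 ]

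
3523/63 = 55+58/63 = 55.92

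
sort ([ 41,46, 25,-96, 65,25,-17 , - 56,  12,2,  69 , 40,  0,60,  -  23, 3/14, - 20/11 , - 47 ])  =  [ - 96, - 56, - 47,-23, - 17,-20/11,  0,3/14, 2,12 , 25,25 , 40,41, 46,60, 65,69 ]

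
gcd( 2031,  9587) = 1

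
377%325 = 52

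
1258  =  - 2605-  -3863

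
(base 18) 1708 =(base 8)17654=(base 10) 8108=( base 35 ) 6ln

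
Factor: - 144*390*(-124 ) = 6963840 = 2^7*3^3*5^1*13^1 * 31^1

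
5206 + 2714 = 7920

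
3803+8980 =12783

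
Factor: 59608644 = 2^2*3^1*59^2*1427^1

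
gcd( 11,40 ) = 1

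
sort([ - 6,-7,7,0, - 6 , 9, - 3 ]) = [ - 7, - 6, - 6, - 3, 0,7, 9]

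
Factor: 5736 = 2^3*3^1 * 239^1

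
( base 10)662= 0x296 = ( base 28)ni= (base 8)1226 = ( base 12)472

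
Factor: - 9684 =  - 2^2*3^2*269^1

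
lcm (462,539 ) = 3234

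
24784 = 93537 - 68753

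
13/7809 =13/7809 = 0.00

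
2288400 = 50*45768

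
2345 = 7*335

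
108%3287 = 108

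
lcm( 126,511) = 9198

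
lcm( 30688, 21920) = 153440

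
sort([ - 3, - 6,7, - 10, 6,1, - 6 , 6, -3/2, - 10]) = [ - 10, - 10, - 6, - 6, - 3, - 3/2 , 1,6,6,  7]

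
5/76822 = 5/76822 = 0.00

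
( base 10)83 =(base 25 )38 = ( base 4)1103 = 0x53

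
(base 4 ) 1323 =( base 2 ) 1111011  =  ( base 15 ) 83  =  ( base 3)11120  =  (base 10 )123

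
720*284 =204480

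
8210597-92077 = 8118520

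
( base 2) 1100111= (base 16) 67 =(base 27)3m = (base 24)47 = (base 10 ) 103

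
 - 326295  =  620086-946381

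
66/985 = 66/985=0.07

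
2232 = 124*18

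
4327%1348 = 283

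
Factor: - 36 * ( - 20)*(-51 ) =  - 2^4 * 3^3 * 5^1* 17^1 = - 36720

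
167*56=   9352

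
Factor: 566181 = 3^2*7^1*11^1 *19^1*43^1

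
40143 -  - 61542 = 101685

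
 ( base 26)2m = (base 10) 74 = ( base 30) 2E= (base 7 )134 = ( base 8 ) 112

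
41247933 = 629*65577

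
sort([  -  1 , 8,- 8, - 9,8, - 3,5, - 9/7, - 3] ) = [-9 ,  -  8,-3,  -  3, - 9/7, - 1, 5,  8,8 ]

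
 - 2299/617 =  - 2299/617 = - 3.73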